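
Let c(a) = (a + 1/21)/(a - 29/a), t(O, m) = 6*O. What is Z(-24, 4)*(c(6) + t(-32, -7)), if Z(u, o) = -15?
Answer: 137310/49 ≈ 2802.2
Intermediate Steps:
c(a) = (1/21 + a)/(a - 29/a) (c(a) = (a + 1/21)/(a - 29/a) = (1/21 + a)/(a - 29/a))
Z(-24, 4)*(c(6) + t(-32, -7)) = -15*((1/21)*6*(1 + 21*6)/(-29 + 6**2) + 6*(-32)) = -15*((1/21)*6*(1 + 126)/(-29 + 36) - 192) = -15*((1/21)*6*127/7 - 192) = -15*((1/21)*6*(1/7)*127 - 192) = -15*(254/49 - 192) = -15*(-9154/49) = 137310/49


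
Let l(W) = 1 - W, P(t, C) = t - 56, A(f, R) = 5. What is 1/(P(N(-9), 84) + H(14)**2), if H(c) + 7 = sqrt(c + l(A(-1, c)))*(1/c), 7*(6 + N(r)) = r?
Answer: -27342/369997 + 9604*sqrt(10)/1849985 ≈ -0.057481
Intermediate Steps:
N(r) = -6 + r/7
P(t, C) = -56 + t
H(c) = -7 + sqrt(-4 + c)/c (H(c) = -7 + sqrt(c + (1 - 1*5))*(1/c) = -7 + sqrt(c + (1 - 5))/c = -7 + sqrt(c - 4)/c = -7 + sqrt(-4 + c)/c)
1/(P(N(-9), 84) + H(14)**2) = 1/((-56 + (-6 + (1/7)*(-9))) + (-7 + sqrt(-4 + 14)/14)**2) = 1/((-56 + (-6 - 9/7)) + (-7 + sqrt(10)/14)**2) = 1/((-56 - 51/7) + (-7 + sqrt(10)/14)**2) = 1/(-443/7 + (-7 + sqrt(10)/14)**2)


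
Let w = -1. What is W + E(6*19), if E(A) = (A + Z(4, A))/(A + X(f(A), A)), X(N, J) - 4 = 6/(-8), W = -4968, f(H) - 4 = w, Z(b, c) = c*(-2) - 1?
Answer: -2330452/469 ≈ -4969.0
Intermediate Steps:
Z(b, c) = -1 - 2*c (Z(b, c) = -2*c - 1 = -1 - 2*c)
f(H) = 3 (f(H) = 4 - 1 = 3)
X(N, J) = 13/4 (X(N, J) = 4 + 6/(-8) = 4 + 6*(-⅛) = 4 - ¾ = 13/4)
E(A) = (-1 - A)/(13/4 + A) (E(A) = (A + (-1 - 2*A))/(A + 13/4) = (-1 - A)/(13/4 + A))
W + E(6*19) = -4968 + 4*(-1 - 6*19)/(13 + 4*(6*19)) = -4968 + 4*(-1 - 1*114)/(13 + 4*114) = -4968 + 4*(-1 - 114)/(13 + 456) = -4968 + 4*(-115)/469 = -4968 + 4*(1/469)*(-115) = -4968 - 460/469 = -2330452/469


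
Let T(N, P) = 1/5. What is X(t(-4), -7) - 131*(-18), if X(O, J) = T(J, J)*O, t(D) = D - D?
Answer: 2358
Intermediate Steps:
t(D) = 0
T(N, P) = ⅕
X(O, J) = O/5
X(t(-4), -7) - 131*(-18) = (⅕)*0 - 131*(-18) = 0 + 2358 = 2358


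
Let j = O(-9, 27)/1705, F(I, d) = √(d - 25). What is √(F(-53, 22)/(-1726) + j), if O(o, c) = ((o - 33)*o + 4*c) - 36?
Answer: √(91427842440 - 200701006*I*√3)/588566 ≈ 0.51374 - 0.00097666*I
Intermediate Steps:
F(I, d) = √(-25 + d)
O(o, c) = -36 + 4*c + o*(-33 + o) (O(o, c) = ((-33 + o)*o + 4*c) - 36 = (o*(-33 + o) + 4*c) - 36 = (4*c + o*(-33 + o)) - 36 = -36 + 4*c + o*(-33 + o))
j = 90/341 (j = (-36 + (-9)² - 33*(-9) + 4*27)/1705 = (-36 + 81 + 297 + 108)*(1/1705) = 450*(1/1705) = 90/341 ≈ 0.26393)
√(F(-53, 22)/(-1726) + j) = √(√(-25 + 22)/(-1726) + 90/341) = √(√(-3)*(-1/1726) + 90/341) = √((I*√3)*(-1/1726) + 90/341) = √(-I*√3/1726 + 90/341) = √(90/341 - I*√3/1726)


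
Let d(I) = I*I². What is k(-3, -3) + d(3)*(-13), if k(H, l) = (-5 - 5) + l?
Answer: -364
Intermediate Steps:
d(I) = I³
k(H, l) = -10 + l
k(-3, -3) + d(3)*(-13) = (-10 - 3) + 3³*(-13) = -13 + 27*(-13) = -13 - 351 = -364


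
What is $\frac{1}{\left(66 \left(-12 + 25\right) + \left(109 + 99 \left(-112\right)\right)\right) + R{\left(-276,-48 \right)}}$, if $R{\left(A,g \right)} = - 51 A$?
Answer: $\frac{1}{3955} \approx 0.00025284$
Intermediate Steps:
$\frac{1}{\left(66 \left(-12 + 25\right) + \left(109 + 99 \left(-112\right)\right)\right) + R{\left(-276,-48 \right)}} = \frac{1}{\left(66 \left(-12 + 25\right) + \left(109 + 99 \left(-112\right)\right)\right) - -14076} = \frac{1}{\left(66 \cdot 13 + \left(109 - 11088\right)\right) + 14076} = \frac{1}{\left(858 - 10979\right) + 14076} = \frac{1}{-10121 + 14076} = \frac{1}{3955}$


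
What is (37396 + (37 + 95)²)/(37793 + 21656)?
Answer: 54820/59449 ≈ 0.92214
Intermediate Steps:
(37396 + (37 + 95)²)/(37793 + 21656) = (37396 + 132²)/59449 = (37396 + 17424)*(1/59449) = 54820*(1/59449) = 54820/59449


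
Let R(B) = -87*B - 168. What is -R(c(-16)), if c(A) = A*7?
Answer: -9576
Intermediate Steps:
c(A) = 7*A
R(B) = -168 - 87*B
-R(c(-16)) = -(-168 - 609*(-16)) = -(-168 - 87*(-112)) = -(-168 + 9744) = -1*9576 = -9576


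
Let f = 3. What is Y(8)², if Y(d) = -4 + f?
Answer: 1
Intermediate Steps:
Y(d) = -1 (Y(d) = -4 + 3 = -1)
Y(8)² = (-1)² = 1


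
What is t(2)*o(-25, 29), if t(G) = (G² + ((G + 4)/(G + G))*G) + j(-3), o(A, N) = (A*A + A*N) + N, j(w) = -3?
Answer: -284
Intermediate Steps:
o(A, N) = N + A² + A*N (o(A, N) = (A² + A*N) + N = N + A² + A*N)
t(G) = -1 + G² + G/2 (t(G) = (G² + ((G + 4)/(G + G))*G) - 3 = (G² + ((4 + G)/((2*G)))*G) - 3 = (G² + ((4 + G)*(1/(2*G)))*G) - 3 = (G² + ((4 + G)/(2*G))*G) - 3 = (G² + (2 + G/2)) - 3 = (2 + G² + G/2) - 3 = -1 + G² + G/2)
t(2)*o(-25, 29) = (-1 + 2² + (½)*2)*(29 + (-25)² - 25*29) = (-1 + 4 + 1)*(29 + 625 - 725) = 4*(-71) = -284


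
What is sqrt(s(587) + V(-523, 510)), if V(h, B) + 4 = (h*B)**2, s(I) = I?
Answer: sqrt(71144893483) ≈ 2.6673e+5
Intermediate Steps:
V(h, B) = -4 + B**2*h**2 (V(h, B) = -4 + (h*B)**2 = -4 + (B*h)**2 = -4 + B**2*h**2)
sqrt(s(587) + V(-523, 510)) = sqrt(587 + (-4 + 510**2*(-523)**2)) = sqrt(587 + (-4 + 260100*273529)) = sqrt(587 + (-4 + 71144892900)) = sqrt(587 + 71144892896) = sqrt(71144893483)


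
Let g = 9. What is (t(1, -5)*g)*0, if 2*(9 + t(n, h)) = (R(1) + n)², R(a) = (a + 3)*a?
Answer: 0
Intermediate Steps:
R(a) = a*(3 + a) (R(a) = (3 + a)*a = a*(3 + a))
t(n, h) = -9 + (4 + n)²/2 (t(n, h) = -9 + (1*(3 + 1) + n)²/2 = -9 + (1*4 + n)²/2 = -9 + (4 + n)²/2)
(t(1, -5)*g)*0 = ((-9 + (4 + 1)²/2)*9)*0 = ((-9 + (½)*5²)*9)*0 = ((-9 + (½)*25)*9)*0 = ((-9 + 25/2)*9)*0 = ((7/2)*9)*0 = (63/2)*0 = 0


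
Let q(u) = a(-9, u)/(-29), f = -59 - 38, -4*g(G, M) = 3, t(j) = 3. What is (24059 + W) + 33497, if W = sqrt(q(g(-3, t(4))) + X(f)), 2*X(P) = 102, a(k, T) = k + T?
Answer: 57556 + sqrt(172695)/58 ≈ 57563.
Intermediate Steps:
g(G, M) = -3/4 (g(G, M) = -1/4*3 = -3/4)
a(k, T) = T + k
f = -97
X(P) = 51 (X(P) = (1/2)*102 = 51)
q(u) = 9/29 - u/29 (q(u) = (u - 9)/(-29) = (-9 + u)*(-1/29) = 9/29 - u/29)
W = sqrt(172695)/58 (W = sqrt((9/29 - 1/29*(-3/4)) + 51) = sqrt((9/29 + 3/116) + 51) = sqrt(39/116 + 51) = sqrt(5955/116) = sqrt(172695)/58 ≈ 7.1649)
(24059 + W) + 33497 = (24059 + sqrt(172695)/58) + 33497 = 57556 + sqrt(172695)/58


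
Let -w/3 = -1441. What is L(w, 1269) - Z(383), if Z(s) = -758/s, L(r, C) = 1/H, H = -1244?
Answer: 942569/476452 ≈ 1.9783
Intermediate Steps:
w = 4323 (w = -3*(-1441) = 4323)
L(r, C) = -1/1244 (L(r, C) = 1/(-1244) = -1/1244)
L(w, 1269) - Z(383) = -1/1244 - (-758)/383 = -1/1244 - 1*(-758/383) = -1/1244 + 758/383 = 942569/476452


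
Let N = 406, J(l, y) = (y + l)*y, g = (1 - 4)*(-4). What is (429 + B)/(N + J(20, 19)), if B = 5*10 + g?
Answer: 491/1147 ≈ 0.42807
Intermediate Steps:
g = 12 (g = -3*(-4) = 12)
J(l, y) = y*(l + y) (J(l, y) = (l + y)*y = y*(l + y))
B = 62 (B = 5*10 + 12 = 50 + 12 = 62)
(429 + B)/(N + J(20, 19)) = (429 + 62)/(406 + 19*(20 + 19)) = 491/(406 + 19*39) = 491/(406 + 741) = 491/1147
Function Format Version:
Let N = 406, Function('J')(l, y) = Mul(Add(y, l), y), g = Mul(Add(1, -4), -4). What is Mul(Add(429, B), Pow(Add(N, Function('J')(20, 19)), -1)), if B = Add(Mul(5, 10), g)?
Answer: Rational(491, 1147) ≈ 0.42807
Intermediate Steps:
g = 12 (g = Mul(-3, -4) = 12)
Function('J')(l, y) = Mul(y, Add(l, y)) (Function('J')(l, y) = Mul(Add(l, y), y) = Mul(y, Add(l, y)))
B = 62 (B = Add(Mul(5, 10), 12) = Add(50, 12) = 62)
Mul(Add(429, B), Pow(Add(N, Function('J')(20, 19)), -1)) = Mul(Add(429, 62), Pow(Add(406, Mul(19, Add(20, 19))), -1)) = Mul(491, Pow(Add(406, Mul(19, 39)), -1)) = Mul(491, Pow(Add(406, 741), -1)) = Mul(491, Pow(1147, -1)) = Mul(491, Rational(1, 1147)) = Rational(491, 1147)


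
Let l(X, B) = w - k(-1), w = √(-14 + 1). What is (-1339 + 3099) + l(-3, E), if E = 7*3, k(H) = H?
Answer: 1761 + I*√13 ≈ 1761.0 + 3.6056*I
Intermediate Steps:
w = I*√13 (w = √(-13) = I*√13 ≈ 3.6056*I)
E = 21
l(X, B) = 1 + I*√13 (l(X, B) = I*√13 - 1*(-1) = I*√13 + 1 = 1 + I*√13)
(-1339 + 3099) + l(-3, E) = (-1339 + 3099) + (1 + I*√13) = 1760 + (1 + I*√13) = 1761 + I*√13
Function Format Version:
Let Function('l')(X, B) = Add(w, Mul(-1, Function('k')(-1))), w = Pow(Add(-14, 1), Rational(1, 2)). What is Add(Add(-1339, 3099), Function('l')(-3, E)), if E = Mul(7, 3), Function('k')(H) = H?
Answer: Add(1761, Mul(I, Pow(13, Rational(1, 2)))) ≈ Add(1761.0, Mul(3.6056, I))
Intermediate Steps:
w = Mul(I, Pow(13, Rational(1, 2))) (w = Pow(-13, Rational(1, 2)) = Mul(I, Pow(13, Rational(1, 2))) ≈ Mul(3.6056, I))
E = 21
Function('l')(X, B) = Add(1, Mul(I, Pow(13, Rational(1, 2)))) (Function('l')(X, B) = Add(Mul(I, Pow(13, Rational(1, 2))), Mul(-1, -1)) = Add(Mul(I, Pow(13, Rational(1, 2))), 1) = Add(1, Mul(I, Pow(13, Rational(1, 2)))))
Add(Add(-1339, 3099), Function('l')(-3, E)) = Add(Add(-1339, 3099), Add(1, Mul(I, Pow(13, Rational(1, 2))))) = Add(1760, Add(1, Mul(I, Pow(13, Rational(1, 2))))) = Add(1761, Mul(I, Pow(13, Rational(1, 2))))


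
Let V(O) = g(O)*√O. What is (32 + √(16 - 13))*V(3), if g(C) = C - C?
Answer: 0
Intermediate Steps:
g(C) = 0
V(O) = 0 (V(O) = 0*√O = 0)
(32 + √(16 - 13))*V(3) = (32 + √(16 - 13))*0 = (32 + √3)*0 = 0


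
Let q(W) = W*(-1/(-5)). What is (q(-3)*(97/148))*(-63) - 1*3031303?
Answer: -2243145887/740 ≈ -3.0313e+6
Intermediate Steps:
q(W) = W/5 (q(W) = W*(-1*(-⅕)) = W*(⅕) = W/5)
(q(-3)*(97/148))*(-63) - 1*3031303 = (((⅕)*(-3))*(97/148))*(-63) - 1*3031303 = -291/(5*148)*(-63) - 3031303 = -⅗*97/148*(-63) - 3031303 = -291/740*(-63) - 3031303 = 18333/740 - 3031303 = -2243145887/740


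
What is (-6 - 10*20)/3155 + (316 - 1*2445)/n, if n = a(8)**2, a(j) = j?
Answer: -6730179/201920 ≈ -33.331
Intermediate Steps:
n = 64 (n = 8**2 = 64)
(-6 - 10*20)/3155 + (316 - 1*2445)/n = (-6 - 10*20)/3155 + (316 - 1*2445)/64 = (-6 - 200)*(1/3155) + (316 - 2445)*(1/64) = -206*1/3155 - 2129*1/64 = -206/3155 - 2129/64 = -6730179/201920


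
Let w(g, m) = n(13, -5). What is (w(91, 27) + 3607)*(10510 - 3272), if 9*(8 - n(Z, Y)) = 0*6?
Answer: 26165370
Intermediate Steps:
n(Z, Y) = 8 (n(Z, Y) = 8 - 0*6 = 8 - 1/9*0 = 8 + 0 = 8)
w(g, m) = 8
(w(91, 27) + 3607)*(10510 - 3272) = (8 + 3607)*(10510 - 3272) = 3615*7238 = 26165370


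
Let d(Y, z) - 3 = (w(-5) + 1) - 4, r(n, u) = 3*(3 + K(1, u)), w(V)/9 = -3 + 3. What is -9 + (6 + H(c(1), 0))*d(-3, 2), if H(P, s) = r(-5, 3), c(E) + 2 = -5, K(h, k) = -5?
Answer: -9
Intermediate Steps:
c(E) = -7 (c(E) = -2 - 5 = -7)
w(V) = 0 (w(V) = 9*(-3 + 3) = 9*0 = 0)
r(n, u) = -6 (r(n, u) = 3*(3 - 5) = 3*(-2) = -6)
H(P, s) = -6
d(Y, z) = 0 (d(Y, z) = 3 + ((0 + 1) - 4) = 3 + (1 - 4) = 3 - 3 = 0)
-9 + (6 + H(c(1), 0))*d(-3, 2) = -9 + (6 - 6)*0 = -9 + 0*0 = -9 + 0 = -9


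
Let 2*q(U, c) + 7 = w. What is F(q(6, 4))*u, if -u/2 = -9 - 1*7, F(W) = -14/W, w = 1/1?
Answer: 448/3 ≈ 149.33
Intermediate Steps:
w = 1
q(U, c) = -3 (q(U, c) = -7/2 + (1/2)*1 = -7/2 + 1/2 = -3)
u = 32 (u = -2*(-9 - 1*7) = -2*(-9 - 7) = -2*(-16) = 32)
F(q(6, 4))*u = -14/(-3)*32 = -14*(-1/3)*32 = (14/3)*32 = 448/3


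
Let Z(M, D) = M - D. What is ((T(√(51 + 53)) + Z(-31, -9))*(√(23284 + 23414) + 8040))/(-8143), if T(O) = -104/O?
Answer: 2*(11 + √26)*(8040 + √46698)/8143 ≈ 32.645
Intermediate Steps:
((T(√(51 + 53)) + Z(-31, -9))*(√(23284 + 23414) + 8040))/(-8143) = ((-104/√(51 + 53) + (-31 - 1*(-9)))*(√(23284 + 23414) + 8040))/(-8143) = ((-104*√26/52 + (-31 + 9))*(√46698 + 8040))*(-1/8143) = ((-104*√26/52 - 22)*(8040 + √46698))*(-1/8143) = ((-2*√26 - 22)*(8040 + √46698))*(-1/8143) = ((-22 - 2*√26)*(8040 + √46698))*(-1/8143) = -(-22 - 2*√26)*(8040 + √46698)/8143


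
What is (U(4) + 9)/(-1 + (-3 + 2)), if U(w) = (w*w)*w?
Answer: -73/2 ≈ -36.500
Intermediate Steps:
U(w) = w³ (U(w) = w²*w = w³)
(U(4) + 9)/(-1 + (-3 + 2)) = (4³ + 9)/(-1 + (-3 + 2)) = (64 + 9)/(-1 - 1) = 73/(-2) = -½*73 = -73/2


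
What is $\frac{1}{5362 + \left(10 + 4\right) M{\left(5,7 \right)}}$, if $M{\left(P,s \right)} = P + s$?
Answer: $\frac{1}{5530} \approx 0.00018083$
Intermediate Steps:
$\frac{1}{5362 + \left(10 + 4\right) M{\left(5,7 \right)}} = \frac{1}{5362 + \left(10 + 4\right) \left(5 + 7\right)} = \frac{1}{5362 + 14 \cdot 12} = \frac{1}{5362 + 168} = \frac{1}{5530}$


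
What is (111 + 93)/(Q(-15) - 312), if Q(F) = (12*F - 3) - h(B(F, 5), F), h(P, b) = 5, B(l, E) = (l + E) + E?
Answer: -51/125 ≈ -0.40800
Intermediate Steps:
B(l, E) = l + 2*E (B(l, E) = (E + l) + E = l + 2*E)
Q(F) = -8 + 12*F (Q(F) = (12*F - 3) - 1*5 = (-3 + 12*F) - 5 = -8 + 12*F)
(111 + 93)/(Q(-15) - 312) = (111 + 93)/((-8 + 12*(-15)) - 312) = 204/((-8 - 180) - 312) = 204/(-188 - 312) = 204/(-500) = 204*(-1/500) = -51/125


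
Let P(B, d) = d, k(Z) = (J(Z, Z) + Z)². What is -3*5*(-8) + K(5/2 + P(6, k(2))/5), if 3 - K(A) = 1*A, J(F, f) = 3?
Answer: 231/2 ≈ 115.50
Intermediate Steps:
k(Z) = (3 + Z)²
K(A) = 3 - A
-3*5*(-8) + K(5/2 + P(6, k(2))/5) = -3*5*(-8) + (3 - (5/2 + (3 + 2)²/5)) = -15*(-8) + (3 - (5*(½) + 5²*(⅕))) = 120 + (3 - (5/2 + 25*(⅕))) = 120 + (3 - (5/2 + 5)) = 120 + (3 - 1*15/2) = 120 + (3 - 15/2) = 120 - 9/2 = 231/2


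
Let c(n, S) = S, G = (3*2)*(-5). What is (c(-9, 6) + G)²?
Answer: 576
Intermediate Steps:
G = -30 (G = 6*(-5) = -30)
(c(-9, 6) + G)² = (6 - 30)² = (-24)² = 576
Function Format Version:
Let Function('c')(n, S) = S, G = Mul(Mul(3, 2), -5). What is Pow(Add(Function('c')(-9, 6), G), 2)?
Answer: 576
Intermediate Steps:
G = -30 (G = Mul(6, -5) = -30)
Pow(Add(Function('c')(-9, 6), G), 2) = Pow(Add(6, -30), 2) = Pow(-24, 2) = 576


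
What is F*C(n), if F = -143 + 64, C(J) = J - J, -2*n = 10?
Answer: 0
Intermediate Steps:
n = -5 (n = -½*10 = -5)
C(J) = 0
F = -79
F*C(n) = -79*0 = 0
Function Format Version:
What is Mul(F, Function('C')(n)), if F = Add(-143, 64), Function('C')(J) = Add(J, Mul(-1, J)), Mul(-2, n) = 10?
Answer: 0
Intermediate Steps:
n = -5 (n = Mul(Rational(-1, 2), 10) = -5)
Function('C')(J) = 0
F = -79
Mul(F, Function('C')(n)) = Mul(-79, 0) = 0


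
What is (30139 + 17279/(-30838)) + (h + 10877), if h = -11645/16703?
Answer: 21126165348177/515087114 ≈ 41015.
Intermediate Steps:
h = -11645/16703 (h = -11645*1/16703 = -11645/16703 ≈ -0.69718)
(30139 + 17279/(-30838)) + (h + 10877) = (30139 + 17279/(-30838)) + (-11645/16703 + 10877) = (30139 + 17279*(-1/30838)) + 181666886/16703 = (30139 - 17279/30838) + 181666886/16703 = 929409203/30838 + 181666886/16703 = 21126165348177/515087114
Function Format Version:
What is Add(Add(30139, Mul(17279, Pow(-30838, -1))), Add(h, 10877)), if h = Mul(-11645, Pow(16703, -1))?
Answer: Rational(21126165348177, 515087114) ≈ 41015.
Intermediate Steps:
h = Rational(-11645, 16703) (h = Mul(-11645, Rational(1, 16703)) = Rational(-11645, 16703) ≈ -0.69718)
Add(Add(30139, Mul(17279, Pow(-30838, -1))), Add(h, 10877)) = Add(Add(30139, Mul(17279, Pow(-30838, -1))), Add(Rational(-11645, 16703), 10877)) = Add(Add(30139, Mul(17279, Rational(-1, 30838))), Rational(181666886, 16703)) = Add(Add(30139, Rational(-17279, 30838)), Rational(181666886, 16703)) = Add(Rational(929409203, 30838), Rational(181666886, 16703)) = Rational(21126165348177, 515087114)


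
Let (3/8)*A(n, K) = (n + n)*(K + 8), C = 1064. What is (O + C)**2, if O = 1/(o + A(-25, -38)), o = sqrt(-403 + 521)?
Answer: 144906218706139444411/127998112006962 - 8511939224*sqrt(118)/63999056003481 ≈ 1.1321e+6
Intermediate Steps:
o = sqrt(118) ≈ 10.863
A(n, K) = 16*n*(8 + K)/3 (A(n, K) = 8*((n + n)*(K + 8))/3 = 8*((2*n)*(8 + K))/3 = 8*(2*n*(8 + K))/3 = 16*n*(8 + K)/3)
O = 1/(4000 + sqrt(118)) (O = 1/(sqrt(118) + (16/3)*(-25)*(8 - 38)) = 1/(sqrt(118) + (16/3)*(-25)*(-30)) = 1/(sqrt(118) + 4000) = 1/(4000 + sqrt(118)) ≈ 0.00024932)
(O + C)**2 = ((2000/7999941 - sqrt(118)/15999882) + 1064)**2 = (8511939224/7999941 - sqrt(118)/15999882)**2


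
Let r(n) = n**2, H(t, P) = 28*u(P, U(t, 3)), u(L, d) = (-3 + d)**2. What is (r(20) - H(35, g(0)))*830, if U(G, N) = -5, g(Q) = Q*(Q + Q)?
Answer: -1155360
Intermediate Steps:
g(Q) = 2*Q**2 (g(Q) = Q*(2*Q) = 2*Q**2)
H(t, P) = 1792 (H(t, P) = 28*(-3 - 5)**2 = 28*(-8)**2 = 28*64 = 1792)
(r(20) - H(35, g(0)))*830 = (20**2 - 1*1792)*830 = (400 - 1792)*830 = -1392*830 = -1155360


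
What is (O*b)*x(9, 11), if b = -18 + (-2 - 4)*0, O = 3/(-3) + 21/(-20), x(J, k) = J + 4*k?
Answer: 19557/10 ≈ 1955.7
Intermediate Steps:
O = -41/20 (O = 3*(-⅓) + 21*(-1/20) = -1 - 21/20 = -41/20 ≈ -2.0500)
b = -18 (b = -18 - 6*0 = -18 + 0 = -18)
(O*b)*x(9, 11) = (-41/20*(-18))*(9 + 4*11) = 369*(9 + 44)/10 = (369/10)*53 = 19557/10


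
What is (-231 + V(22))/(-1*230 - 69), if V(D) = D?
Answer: 209/299 ≈ 0.69900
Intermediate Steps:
(-231 + V(22))/(-1*230 - 69) = (-231 + 22)/(-1*230 - 69) = -209/(-230 - 69) = -209/(-299) = -209*(-1/299) = 209/299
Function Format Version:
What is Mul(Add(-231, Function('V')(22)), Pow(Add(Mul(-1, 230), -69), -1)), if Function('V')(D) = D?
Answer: Rational(209, 299) ≈ 0.69900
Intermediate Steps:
Mul(Add(-231, Function('V')(22)), Pow(Add(Mul(-1, 230), -69), -1)) = Mul(Add(-231, 22), Pow(Add(Mul(-1, 230), -69), -1)) = Mul(-209, Pow(Add(-230, -69), -1)) = Mul(-209, Pow(-299, -1)) = Mul(-209, Rational(-1, 299)) = Rational(209, 299)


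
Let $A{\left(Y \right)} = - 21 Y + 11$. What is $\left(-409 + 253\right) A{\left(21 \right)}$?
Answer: $67080$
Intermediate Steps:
$A{\left(Y \right)} = 11 - 21 Y$
$\left(-409 + 253\right) A{\left(21 \right)} = \left(-409 + 253\right) \left(11 - 441\right) = - 156 \left(11 - 441\right) = \left(-156\right) \left(-430\right) = 67080$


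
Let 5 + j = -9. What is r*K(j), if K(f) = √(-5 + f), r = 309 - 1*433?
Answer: -124*I*√19 ≈ -540.5*I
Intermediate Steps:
r = -124 (r = 309 - 433 = -124)
j = -14 (j = -5 - 9 = -14)
r*K(j) = -124*√(-5 - 14) = -124*I*√19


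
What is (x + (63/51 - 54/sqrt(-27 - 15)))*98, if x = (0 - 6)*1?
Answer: -7938/17 + 126*I*sqrt(42) ≈ -466.94 + 816.57*I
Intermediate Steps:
x = -6 (x = -6*1 = -6)
(x + (63/51 - 54/sqrt(-27 - 15)))*98 = (-6 + (63/51 - 54/sqrt(-27 - 15)))*98 = (-6 + (63*(1/51) - 54*(-I*sqrt(42)/42)))*98 = (-6 + (21/17 - 54*(-I*sqrt(42)/42)))*98 = (-6 + (21/17 - (-9)*I*sqrt(42)/7))*98 = (-6 + (21/17 + 9*I*sqrt(42)/7))*98 = (-81/17 + 9*I*sqrt(42)/7)*98 = -7938/17 + 126*I*sqrt(42)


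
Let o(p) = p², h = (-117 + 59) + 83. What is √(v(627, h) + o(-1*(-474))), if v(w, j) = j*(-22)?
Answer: 7*√4574 ≈ 473.42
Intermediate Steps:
h = 25 (h = -58 + 83 = 25)
v(w, j) = -22*j
√(v(627, h) + o(-1*(-474))) = √(-22*25 + (-1*(-474))²) = √(-550 + 474²) = √(-550 + 224676) = √224126 = 7*√4574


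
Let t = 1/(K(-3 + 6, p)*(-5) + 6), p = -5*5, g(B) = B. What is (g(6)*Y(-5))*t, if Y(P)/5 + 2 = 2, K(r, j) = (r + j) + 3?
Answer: 0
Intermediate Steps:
p = -25
K(r, j) = 3 + j + r (K(r, j) = (j + r) + 3 = 3 + j + r)
Y(P) = 0 (Y(P) = -10 + 5*2 = -10 + 10 = 0)
t = 1/101 (t = 1/((3 - 25 + (-3 + 6))*(-5) + 6) = 1/((3 - 25 + 3)*(-5) + 6) = 1/(-19*(-5) + 6) = 1/(95 + 6) = 1/101 ≈ 0.0099010)
(g(6)*Y(-5))*t = (6*0)*(1/101) = 0*(1/101) = 0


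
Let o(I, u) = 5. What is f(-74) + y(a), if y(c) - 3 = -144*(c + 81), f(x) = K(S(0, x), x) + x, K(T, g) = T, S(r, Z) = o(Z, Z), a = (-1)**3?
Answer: -11586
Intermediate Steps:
a = -1
S(r, Z) = 5
f(x) = 5 + x
y(c) = -11661 - 144*c (y(c) = 3 - 144*(c + 81) = 3 - 144*(81 + c) = 3 + (-11664 - 144*c) = -11661 - 144*c)
f(-74) + y(a) = (5 - 74) + (-11661 - 144*(-1)) = -69 + (-11661 + 144) = -69 - 11517 = -11586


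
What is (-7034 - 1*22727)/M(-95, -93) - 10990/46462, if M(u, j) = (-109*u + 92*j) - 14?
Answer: -701186366/41467335 ≈ -16.909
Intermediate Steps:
M(u, j) = -14 - 109*u + 92*j
(-7034 - 1*22727)/M(-95, -93) - 10990/46462 = (-7034 - 1*22727)/(-14 - 109*(-95) + 92*(-93)) - 10990/46462 = (-7034 - 22727)/(-14 + 10355 - 8556) - 10990*1/46462 = -29761/1785 - 5495/23231 = -701186366/41467335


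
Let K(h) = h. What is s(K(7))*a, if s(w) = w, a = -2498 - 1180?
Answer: -25746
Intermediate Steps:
a = -3678
s(K(7))*a = 7*(-3678) = -25746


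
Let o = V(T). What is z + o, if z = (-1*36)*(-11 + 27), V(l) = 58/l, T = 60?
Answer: -17251/30 ≈ -575.03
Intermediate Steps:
o = 29/30 (o = 58/60 = 58*(1/60) = 29/30 ≈ 0.96667)
z = -576 (z = -36*16 = -576)
z + o = -576 + 29/30 = -17251/30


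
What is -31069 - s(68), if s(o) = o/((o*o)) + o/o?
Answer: -2112761/68 ≈ -31070.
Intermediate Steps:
s(o) = 1 + 1/o (s(o) = o/(o²) + 1 = o/o² + 1 = 1/o + 1 = 1 + 1/o)
-31069 - s(68) = -31069 - (1 + 68)/68 = -31069 - 69/68 = -2112761/68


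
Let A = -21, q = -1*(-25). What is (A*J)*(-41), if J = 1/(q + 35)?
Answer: 287/20 ≈ 14.350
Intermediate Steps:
q = 25
J = 1/60 (J = 1/(25 + 35) = 1/60 ≈ 0.016667)
(A*J)*(-41) = -21*1/60*(-41) = -7/20*(-41) = 287/20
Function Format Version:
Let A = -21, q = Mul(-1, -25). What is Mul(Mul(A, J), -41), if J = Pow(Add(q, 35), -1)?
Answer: Rational(287, 20) ≈ 14.350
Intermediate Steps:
q = 25
J = Rational(1, 60) (J = Pow(Add(25, 35), -1) = Pow(60, -1) = Rational(1, 60) ≈ 0.016667)
Mul(Mul(A, J), -41) = Mul(Mul(-21, Rational(1, 60)), -41) = Mul(Rational(-7, 20), -41) = Rational(287, 20)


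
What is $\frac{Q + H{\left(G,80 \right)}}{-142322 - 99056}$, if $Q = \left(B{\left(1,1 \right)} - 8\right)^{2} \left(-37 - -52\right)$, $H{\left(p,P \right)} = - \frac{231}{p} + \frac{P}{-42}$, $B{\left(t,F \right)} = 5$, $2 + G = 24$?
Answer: $- \frac{5149}{10137876} \approx -0.0005079$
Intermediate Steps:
$G = 22$ ($G = -2 + 24 = 22$)
$H{\left(p,P \right)} = - \frac{231}{p} - \frac{P}{42}$ ($H{\left(p,P \right)} = - \frac{231}{p} + P \left(- \frac{1}{42}\right) = - \frac{231}{p} - \frac{P}{42}$)
$Q = 135$ ($Q = \left(5 - 8\right)^{2} \left(-37 - -52\right) = \left(-3\right)^{2} \left(-37 + 52\right) = 9 \cdot 15 = 135$)
$\frac{Q + H{\left(G,80 \right)}}{-142322 - 99056} = \frac{135 - \left(\frac{40}{21} + \frac{231}{22}\right)}{-142322 - 99056} = \frac{135 - \frac{521}{42}}{-241378} = \left(135 - \frac{521}{42}\right) \left(- \frac{1}{241378}\right) = \frac{5149}{42} \left(- \frac{1}{241378}\right) = - \frac{5149}{10137876}$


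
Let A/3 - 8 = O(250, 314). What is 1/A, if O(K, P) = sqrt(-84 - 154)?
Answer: 4/453 - I*sqrt(238)/906 ≈ 0.00883 - 0.017028*I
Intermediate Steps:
O(K, P) = I*sqrt(238) (O(K, P) = sqrt(-238) = I*sqrt(238))
A = 24 + 3*I*sqrt(238) (A = 24 + 3*(I*sqrt(238)) = 24 + 3*I*sqrt(238) ≈ 24.0 + 46.282*I)
1/A = 1/(24 + 3*I*sqrt(238))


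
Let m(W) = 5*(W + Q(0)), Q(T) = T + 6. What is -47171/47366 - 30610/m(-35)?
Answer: 288606693/1373614 ≈ 210.11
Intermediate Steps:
Q(T) = 6 + T
m(W) = 30 + 5*W (m(W) = 5*(W + (6 + 0)) = 5*(W + 6) = 5*(6 + W) = 30 + 5*W)
-47171/47366 - 30610/m(-35) = -47171/47366 - 30610/(30 + 5*(-35)) = -47171*1/47366 - 30610/(30 - 175) = -47171/47366 - 30610/(-145) = -47171/47366 - 30610*(-1/145) = -47171/47366 + 6122/29 = 288606693/1373614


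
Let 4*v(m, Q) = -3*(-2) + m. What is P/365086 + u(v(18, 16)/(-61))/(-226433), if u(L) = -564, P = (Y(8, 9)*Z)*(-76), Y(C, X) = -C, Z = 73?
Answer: 5127955388/41333759119 ≈ 0.12406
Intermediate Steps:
v(m, Q) = 3/2 + m/4 (v(m, Q) = (-3*(-2) + m)/4 = (6 + m)/4 = 3/2 + m/4)
P = 44384 (P = (-1*8*73)*(-76) = -8*73*(-76) = -584*(-76) = 44384)
P/365086 + u(v(18, 16)/(-61))/(-226433) = 44384/365086 - 564/(-226433) = 44384*(1/365086) - 564*(-1/226433) = 22192/182543 + 564/226433 = 5127955388/41333759119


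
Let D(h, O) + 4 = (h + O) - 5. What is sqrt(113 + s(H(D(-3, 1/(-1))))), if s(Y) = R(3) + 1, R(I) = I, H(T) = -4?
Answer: 3*sqrt(13) ≈ 10.817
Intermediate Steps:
D(h, O) = -9 + O + h (D(h, O) = -4 + ((h + O) - 5) = -4 + ((O + h) - 5) = -4 + (-5 + O + h) = -9 + O + h)
s(Y) = 4 (s(Y) = 3 + 1 = 4)
sqrt(113 + s(H(D(-3, 1/(-1))))) = sqrt(113 + 4) = sqrt(117) = 3*sqrt(13)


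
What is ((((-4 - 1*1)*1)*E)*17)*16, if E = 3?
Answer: -4080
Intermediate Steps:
((((-4 - 1*1)*1)*E)*17)*16 = ((((-4 - 1*1)*1)*3)*17)*16 = ((((-4 - 1)*1)*3)*17)*16 = ((-5*1*3)*17)*16 = (-5*3*17)*16 = -15*17*16 = -255*16 = -4080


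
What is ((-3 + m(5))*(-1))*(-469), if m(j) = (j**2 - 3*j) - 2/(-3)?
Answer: 10787/3 ≈ 3595.7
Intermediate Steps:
m(j) = 2/3 + j**2 - 3*j (m(j) = (j**2 - 3*j) - 2*(-1/3) = (j**2 - 3*j) + 2/3 = 2/3 + j**2 - 3*j)
((-3 + m(5))*(-1))*(-469) = ((-3 + (2/3 + 5**2 - 3*5))*(-1))*(-469) = ((-3 + (2/3 + 25 - 15))*(-1))*(-469) = ((-3 + 32/3)*(-1))*(-469) = ((23/3)*(-1))*(-469) = -23/3*(-469) = 10787/3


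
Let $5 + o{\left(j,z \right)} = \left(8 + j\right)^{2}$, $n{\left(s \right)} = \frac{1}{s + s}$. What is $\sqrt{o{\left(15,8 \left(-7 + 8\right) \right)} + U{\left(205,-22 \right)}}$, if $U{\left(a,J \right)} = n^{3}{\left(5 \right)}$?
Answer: $\frac{\sqrt{5240010}}{100} \approx 22.891$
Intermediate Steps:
$n{\left(s \right)} = \frac{1}{2 s}$
$o{\left(j,z \right)} = -5 + \left(8 + j\right)^{2}$
$U{\left(a,J \right)} = \frac{1}{1000}$ ($U{\left(a,J \right)} = \left(\frac{1}{2 \cdot 5}\right)^{3} = \left(\frac{1}{2} \cdot \frac{1}{5}\right)^{3} = \left(\frac{1}{10}\right)^{3} = \frac{1}{1000}$)
$\sqrt{o{\left(15,8 \left(-7 + 8\right) \right)} + U{\left(205,-22 \right)}} = \sqrt{\left(-5 + \left(8 + 15\right)^{2}\right) + \frac{1}{1000}} = \sqrt{\left(-5 + 23^{2}\right) + \frac{1}{1000}} = \sqrt{\left(-5 + 529\right) + \frac{1}{1000}} = \sqrt{524 + \frac{1}{1000}} = \sqrt{\frac{524001}{1000}} = \frac{\sqrt{5240010}}{100}$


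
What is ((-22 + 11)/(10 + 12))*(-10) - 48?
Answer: -43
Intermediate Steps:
((-22 + 11)/(10 + 12))*(-10) - 48 = -11/22*(-10) - 48 = -11*1/22*(-10) - 48 = -½*(-10) - 48 = 5 - 48 = -43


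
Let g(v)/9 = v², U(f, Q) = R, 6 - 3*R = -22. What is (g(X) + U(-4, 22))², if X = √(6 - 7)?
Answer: ⅑ ≈ 0.11111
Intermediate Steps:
R = 28/3 (R = 2 - ⅓*(-22) = 2 + 22/3 = 28/3 ≈ 9.3333)
U(f, Q) = 28/3
X = I (X = √(-1) = I ≈ 1.0*I)
g(v) = 9*v²
(g(X) + U(-4, 22))² = (9*I² + 28/3)² = (9*(-1) + 28/3)² = (-9 + 28/3)² = (⅓)² = ⅑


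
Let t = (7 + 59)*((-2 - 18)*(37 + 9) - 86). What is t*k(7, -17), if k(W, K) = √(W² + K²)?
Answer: -863148*√2 ≈ -1.2207e+6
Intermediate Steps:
t = -66396 (t = 66*(-20*46 - 86) = 66*(-920 - 86) = 66*(-1006) = -66396)
k(W, K) = √(K² + W²)
t*k(7, -17) = -66396*√((-17)² + 7²) = -66396*√(289 + 49) = -863148*√2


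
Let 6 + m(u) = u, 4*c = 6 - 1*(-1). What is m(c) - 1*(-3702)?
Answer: 14791/4 ≈ 3697.8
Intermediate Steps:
c = 7/4 (c = (6 - 1*(-1))/4 = (6 + 1)/4 = (1/4)*7 = 7/4 ≈ 1.7500)
m(u) = -6 + u
m(c) - 1*(-3702) = (-6 + 7/4) - 1*(-3702) = -17/4 + 3702 = 14791/4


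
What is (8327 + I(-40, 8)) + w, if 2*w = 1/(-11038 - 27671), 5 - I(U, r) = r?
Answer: 644427431/77418 ≈ 8324.0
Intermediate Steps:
I(U, r) = 5 - r
w = -1/77418 (w = 1/(2*(-11038 - 27671)) = (½)/(-38709) = (½)*(-1/38709) = -1/77418 ≈ -1.2917e-5)
(8327 + I(-40, 8)) + w = (8327 + (5 - 1*8)) - 1/77418 = (8327 + (5 - 8)) - 1/77418 = (8327 - 3) - 1/77418 = 8324 - 1/77418 = 644427431/77418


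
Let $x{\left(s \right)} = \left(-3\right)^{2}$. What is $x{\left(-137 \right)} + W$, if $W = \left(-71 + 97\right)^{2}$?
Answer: $685$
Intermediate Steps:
$W = 676$ ($W = 26^{2} = 676$)
$x{\left(s \right)} = 9$
$x{\left(-137 \right)} + W = 9 + 676 = 685$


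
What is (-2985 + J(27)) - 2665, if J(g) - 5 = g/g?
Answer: -5644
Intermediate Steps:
J(g) = 6 (J(g) = 5 + g/g = 5 + 1 = 6)
(-2985 + J(27)) - 2665 = (-2985 + 6) - 2665 = -2979 - 2665 = -5644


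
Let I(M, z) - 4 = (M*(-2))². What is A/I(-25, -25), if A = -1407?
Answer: -1407/2504 ≈ -0.56190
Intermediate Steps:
I(M, z) = 4 + 4*M² (I(M, z) = 4 + (M*(-2))² = 4 + (-2*M)² = 4 + 4*M²)
A/I(-25, -25) = -1407/(4 + 4*(-25)²) = -1407/(4 + 4*625) = -1407/(4 + 2500) = -1407/2504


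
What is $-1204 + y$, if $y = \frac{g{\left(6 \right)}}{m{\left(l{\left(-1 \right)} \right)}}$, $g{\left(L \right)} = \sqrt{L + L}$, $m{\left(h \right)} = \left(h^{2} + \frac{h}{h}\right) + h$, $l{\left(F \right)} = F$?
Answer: $-1204 + 2 \sqrt{3} \approx -1200.5$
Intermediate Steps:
$m{\left(h \right)} = 1 + h + h^{2}$ ($m{\left(h \right)} = \left(h^{2} + 1\right) + h = \left(1 + h^{2}\right) + h = 1 + h + h^{2}$)
$g{\left(L \right)} = \sqrt{2} \sqrt{L}$ ($g{\left(L \right)} = \sqrt{2 L} = \sqrt{2} \sqrt{L}$)
$y = 2 \sqrt{3}$ ($y = \frac{\sqrt{2} \sqrt{6}}{1 - 1 + \left(-1\right)^{2}} = \frac{2 \sqrt{3}}{1 - 1 + 1} = \frac{2 \sqrt{3}}{1} = 2 \sqrt{3} \cdot 1 = 2 \sqrt{3} \approx 3.4641$)
$-1204 + y = -1204 + 2 \sqrt{3}$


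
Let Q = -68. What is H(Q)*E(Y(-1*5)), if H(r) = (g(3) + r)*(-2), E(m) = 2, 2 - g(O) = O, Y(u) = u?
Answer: 276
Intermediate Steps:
g(O) = 2 - O
H(r) = 2 - 2*r (H(r) = ((2 - 1*3) + r)*(-2) = ((2 - 3) + r)*(-2) = (-1 + r)*(-2) = 2 - 2*r)
H(Q)*E(Y(-1*5)) = (2 - 2*(-68))*2 = (2 + 136)*2 = 138*2 = 276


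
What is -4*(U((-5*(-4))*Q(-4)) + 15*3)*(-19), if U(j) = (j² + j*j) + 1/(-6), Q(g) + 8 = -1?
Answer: 14784622/3 ≈ 4.9282e+6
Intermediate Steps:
Q(g) = -9 (Q(g) = -8 - 1 = -9)
U(j) = -⅙ + 2*j² (U(j) = (j² + j²) - ⅙ = 2*j² - ⅙ = -⅙ + 2*j²)
-4*(U((-5*(-4))*Q(-4)) + 15*3)*(-19) = -4*((-⅙ + 2*(-5*(-4)*(-9))²) + 15*3)*(-19) = -4*((-⅙ + 2*(20*(-9))²) + 45)*(-19) = -4*((-⅙ + 2*(-180)²) + 45)*(-19) = -4*((-⅙ + 2*32400) + 45)*(-19) = -4*((-⅙ + 64800) + 45)*(-19) = -4*(388799/6 + 45)*(-19) = -4*389069/6*(-19) = -778138/3*(-19) = 14784622/3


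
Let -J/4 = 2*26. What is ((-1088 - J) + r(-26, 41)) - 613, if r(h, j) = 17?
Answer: -1476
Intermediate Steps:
J = -208 (J = -8*26 = -4*52 = -208)
((-1088 - J) + r(-26, 41)) - 613 = ((-1088 - 1*(-208)) + 17) - 613 = ((-1088 + 208) + 17) - 613 = (-880 + 17) - 613 = -863 - 613 = -1476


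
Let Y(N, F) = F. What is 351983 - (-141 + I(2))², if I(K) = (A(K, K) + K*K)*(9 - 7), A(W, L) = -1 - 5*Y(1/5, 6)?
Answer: 313958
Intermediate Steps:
A(W, L) = -31 (A(W, L) = -1 - 5*6 = -1 - 30 = -31)
I(K) = -62 + 2*K² (I(K) = (-31 + K*K)*(9 - 7) = (-31 + K²)*2 = -62 + 2*K²)
351983 - (-141 + I(2))² = 351983 - (-141 + (-62 + 2*2²))² = 351983 - (-141 + (-62 + 2*4))² = 351983 - (-141 + (-62 + 8))² = 351983 - (-141 - 54)² = 351983 - 1*(-195)² = 351983 - 1*38025 = 351983 - 38025 = 313958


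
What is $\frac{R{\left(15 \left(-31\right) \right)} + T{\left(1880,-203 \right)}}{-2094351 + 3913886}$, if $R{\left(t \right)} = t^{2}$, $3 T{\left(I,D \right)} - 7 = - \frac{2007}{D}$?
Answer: $\frac{131684453}{1108096815} \approx 0.11884$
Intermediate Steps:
$T{\left(I,D \right)} = \frac{7}{3} - \frac{669}{D}$ ($T{\left(I,D \right)} = \frac{7}{3} + \frac{\left(-2007\right) \frac{1}{D}}{3} = \frac{7}{3} - \frac{669}{D}$)
$\frac{R{\left(15 \left(-31\right) \right)} + T{\left(1880,-203 \right)}}{-2094351 + 3913886} = \frac{\left(15 \left(-31\right)\right)^{2} - \left(- \frac{7}{3} + \frac{669}{-203}\right)}{-2094351 + 3913886} = \frac{\left(-465\right)^{2} + \left(\frac{7}{3} - - \frac{669}{203}\right)}{1819535} = \left(216225 + \left(\frac{7}{3} + \frac{669}{203}\right)\right) \frac{1}{1819535} = \left(216225 + \frac{3428}{609}\right) \frac{1}{1819535} = \frac{131684453}{609} \cdot \frac{1}{1819535} = \frac{131684453}{1108096815}$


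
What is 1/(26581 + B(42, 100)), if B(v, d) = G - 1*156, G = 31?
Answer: 1/26456 ≈ 3.7799e-5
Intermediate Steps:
B(v, d) = -125 (B(v, d) = 31 - 1*156 = 31 - 156 = -125)
1/(26581 + B(42, 100)) = 1/(26581 - 125) = 1/26456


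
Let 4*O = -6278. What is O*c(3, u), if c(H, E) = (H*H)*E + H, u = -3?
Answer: 37668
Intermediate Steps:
c(H, E) = H + E*H**2 (c(H, E) = H**2*E + H = E*H**2 + H = H + E*H**2)
O = -3139/2 (O = (1/4)*(-6278) = -3139/2 ≈ -1569.5)
O*c(3, u) = -9417*(1 - 3*3)/2 = -9417*(1 - 9)/2 = -9417*(-8)/2 = -3139/2*(-24) = 37668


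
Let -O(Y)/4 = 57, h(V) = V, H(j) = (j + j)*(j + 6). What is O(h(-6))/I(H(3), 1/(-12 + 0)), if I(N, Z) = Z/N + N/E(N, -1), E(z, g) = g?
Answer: 147744/34993 ≈ 4.2221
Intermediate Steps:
H(j) = 2*j*(6 + j) (H(j) = (2*j)*(6 + j) = 2*j*(6 + j))
O(Y) = -228 (O(Y) = -4*57 = -228)
I(N, Z) = -N + Z/N (I(N, Z) = Z/N + N/(-1) = Z/N + N*(-1) = Z/N - N = -N + Z/N)
O(h(-6))/I(H(3), 1/(-12 + 0)) = -228/(-2*3*(6 + 3) + 1/((-12 + 0)*((2*3*(6 + 3))))) = -228/(-2*3*9 + 1/((-12)*((2*3*9)))) = -228/(-1*54 - 1/12/54) = -228/(-54 - 1/12*1/54) = -228/(-54 - 1/648) = -228/(-34993/648) = -228*(-648/34993) = 147744/34993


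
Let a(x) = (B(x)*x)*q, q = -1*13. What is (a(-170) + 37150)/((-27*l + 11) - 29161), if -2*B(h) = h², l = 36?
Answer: 15948675/15061 ≈ 1058.9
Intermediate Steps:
B(h) = -h²/2
q = -13
a(x) = 13*x³/2 (a(x) = ((-x²/2)*x)*(-13) = -x³/2*(-13) = 13*x³/2)
(a(-170) + 37150)/((-27*l + 11) - 29161) = ((13/2)*(-170)³ + 37150)/((-27*36 + 11) - 29161) = ((13/2)*(-4913000) + 37150)/((-972 + 11) - 29161) = (-31934500 + 37150)/(-961 - 29161) = -31897350/(-30122) = -31897350*(-1/30122) = 15948675/15061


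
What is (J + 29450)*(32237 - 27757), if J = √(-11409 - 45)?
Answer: 131936000 + 4480*I*√11454 ≈ 1.3194e+8 + 4.7946e+5*I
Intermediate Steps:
J = I*√11454 (J = √(-11454) = I*√11454 ≈ 107.02*I)
(J + 29450)*(32237 - 27757) = (I*√11454 + 29450)*(32237 - 27757) = (29450 + I*√11454)*4480 = 131936000 + 4480*I*√11454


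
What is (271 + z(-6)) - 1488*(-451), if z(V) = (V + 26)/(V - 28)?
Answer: 11413093/17 ≈ 6.7136e+5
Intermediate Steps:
z(V) = (26 + V)/(-28 + V)
(271 + z(-6)) - 1488*(-451) = (271 + (26 - 6)/(-28 - 6)) - 1488*(-451) = (271 + 20/(-34)) + 671088 = (271 - 1/34*20) + 671088 = (271 - 10/17) + 671088 = 4597/17 + 671088 = 11413093/17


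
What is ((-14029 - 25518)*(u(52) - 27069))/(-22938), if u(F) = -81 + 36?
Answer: -178712893/3823 ≈ -46747.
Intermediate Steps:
u(F) = -45
((-14029 - 25518)*(u(52) - 27069))/(-22938) = ((-14029 - 25518)*(-45 - 27069))/(-22938) = -39547*(-27114)*(-1/22938) = 1072277358*(-1/22938) = -178712893/3823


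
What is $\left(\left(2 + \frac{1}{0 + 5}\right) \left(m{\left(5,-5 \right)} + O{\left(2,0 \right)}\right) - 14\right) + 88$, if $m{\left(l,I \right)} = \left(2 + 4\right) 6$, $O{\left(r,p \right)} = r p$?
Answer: $\frac{766}{5} \approx 153.2$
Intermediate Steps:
$O{\left(r,p \right)} = p r$
$m{\left(l,I \right)} = 36$ ($m{\left(l,I \right)} = 6 \cdot 6 = 36$)
$\left(\left(2 + \frac{1}{0 + 5}\right) \left(m{\left(5,-5 \right)} + O{\left(2,0 \right)}\right) - 14\right) + 88 = \left(\left(2 + \frac{1}{0 + 5}\right) \left(36 + 0 \cdot 2\right) - 14\right) + 88 = \left(\left(2 + \frac{1}{5}\right) \left(36 + 0\right) - 14\right) + 88 = \left(\left(2 + \frac{1}{5}\right) 36 - 14\right) + 88 = \left(\frac{11}{5} \cdot 36 - 14\right) + 88 = \left(\frac{396}{5} - 14\right) + 88 = \frac{326}{5} + 88 = \frac{766}{5}$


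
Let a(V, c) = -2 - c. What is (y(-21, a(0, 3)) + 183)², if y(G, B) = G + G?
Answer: 19881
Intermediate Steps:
y(G, B) = 2*G
(y(-21, a(0, 3)) + 183)² = (2*(-21) + 183)² = (-42 + 183)² = 141² = 19881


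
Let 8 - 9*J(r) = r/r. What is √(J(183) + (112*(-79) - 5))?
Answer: I*√79670/3 ≈ 94.086*I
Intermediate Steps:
J(r) = 7/9 (J(r) = 8/9 - r/(9*r) = 8/9 - ⅑*1 = 8/9 - ⅑ = 7/9)
√(J(183) + (112*(-79) - 5)) = √(7/9 + (112*(-79) - 5)) = √(7/9 + (-8848 - 5)) = √(7/9 - 8853) = √(-79670/9) = I*√79670/3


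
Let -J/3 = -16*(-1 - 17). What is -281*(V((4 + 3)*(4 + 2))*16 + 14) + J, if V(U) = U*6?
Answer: -1137790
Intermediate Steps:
V(U) = 6*U
J = -864 (J = -(-48)*(-1 - 17) = -(-48)*(-18) = -3*288 = -864)
-281*(V((4 + 3)*(4 + 2))*16 + 14) + J = -281*((6*((4 + 3)*(4 + 2)))*16 + 14) - 864 = -281*((6*(7*6))*16 + 14) - 864 = -281*((6*42)*16 + 14) - 864 = -281*(252*16 + 14) - 864 = -281*(4032 + 14) - 864 = -281*4046 - 864 = -1136926 - 864 = -1137790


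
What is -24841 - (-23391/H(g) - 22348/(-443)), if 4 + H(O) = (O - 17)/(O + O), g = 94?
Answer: -1043473441/33225 ≈ -31406.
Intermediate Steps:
H(O) = -4 + (-17 + O)/(2*O) (H(O) = -4 + (O - 17)/(O + O) = -4 + (-17 + O)/((2*O)) = -4 + (-17 + O)*(1/(2*O)) = -4 + (-17 + O)/(2*O))
-24841 - (-23391/H(g) - 22348/(-443)) = -24841 - (-23391*188/(-17 - 7*94) - 22348/(-443)) = -24841 - (-23391*188/(-17 - 658) - 22348*(-1/443)) = -24841 - (-23391/((½)*(1/94)*(-675)) + 22348/443) = -24841 - (-23391/(-675/188) + 22348/443) = -24841 - (-23391*(-188/675) + 22348/443) = -24841 - (488612/75 + 22348/443) = -24841 - 1*218131216/33225 = -24841 - 218131216/33225 = -1043473441/33225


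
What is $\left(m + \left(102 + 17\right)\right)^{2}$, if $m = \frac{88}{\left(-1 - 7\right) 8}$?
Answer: $\frac{885481}{64} \approx 13836.0$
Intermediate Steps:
$m = - \frac{11}{8}$ ($m = \frac{88}{\left(-8\right) 8} = \frac{88}{-64} = 88 \left(- \frac{1}{64}\right) = - \frac{11}{8} \approx -1.375$)
$\left(m + \left(102 + 17\right)\right)^{2} = \left(- \frac{11}{8} + \left(102 + 17\right)\right)^{2} = \left(- \frac{11}{8} + 119\right)^{2} = \left(\frac{941}{8}\right)^{2} = \frac{885481}{64}$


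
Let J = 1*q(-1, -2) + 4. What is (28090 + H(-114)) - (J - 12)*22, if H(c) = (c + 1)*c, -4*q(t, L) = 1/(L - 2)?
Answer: 329173/8 ≈ 41147.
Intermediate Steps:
q(t, L) = -1/(4*(-2 + L)) (q(t, L) = -1/(4*(L - 2)) = -1/(4*(-2 + L)))
H(c) = c*(1 + c) (H(c) = (1 + c)*c = c*(1 + c))
J = 65/16 (J = 1*(-1/(-8 + 4*(-2))) + 4 = 1*(-1/(-8 - 8)) + 4 = 1*(-1/(-16)) + 4 = 1*(-1*(-1/16)) + 4 = 1*(1/16) + 4 = 1/16 + 4 = 65/16 ≈ 4.0625)
(28090 + H(-114)) - (J - 12)*22 = (28090 - 114*(1 - 114)) - (65/16 - 12)*22 = (28090 - 114*(-113)) - (-127)*22/16 = (28090 + 12882) - 1*(-1397/8) = 40972 + 1397/8 = 329173/8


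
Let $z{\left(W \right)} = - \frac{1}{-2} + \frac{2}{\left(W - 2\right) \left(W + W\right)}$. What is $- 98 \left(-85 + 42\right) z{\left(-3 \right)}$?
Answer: $\frac{35819}{15} \approx 2387.9$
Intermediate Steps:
$z{\left(W \right)} = \frac{1}{2} + \frac{1}{W \left(-2 + W\right)}$ ($z{\left(W \right)} = \left(-1\right) \left(- \frac{1}{2}\right) + \frac{2}{\left(-2 + W\right) 2 W} = \frac{1}{2} + \frac{2}{2 W \left(-2 + W\right)} = \frac{1}{2} + 2 \frac{1}{2 W \left(-2 + W\right)} = \frac{1}{2} + \frac{1}{W \left(-2 + W\right)}$)
$- 98 \left(-85 + 42\right) z{\left(-3 \right)} = - 98 \left(-85 + 42\right) \frac{1 + \frac{\left(-3\right)^{2}}{2} - -3}{\left(-3\right) \left(-2 - 3\right)} = \left(-98\right) \left(-43\right) \left(- \frac{1 + \frac{1}{2} \cdot 9 + 3}{3 \left(-5\right)}\right) = 4214 \left(\left(- \frac{1}{3}\right) \left(- \frac{1}{5}\right) \left(1 + \frac{9}{2} + 3\right)\right) = 4214 \left(\left(- \frac{1}{3}\right) \left(- \frac{1}{5}\right) \frac{17}{2}\right) = 4214 \cdot \frac{17}{30} = \frac{35819}{15}$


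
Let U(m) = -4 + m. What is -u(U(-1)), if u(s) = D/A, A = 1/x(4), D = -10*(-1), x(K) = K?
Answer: -40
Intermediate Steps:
D = 10
A = ¼ (A = 1/4 = ¼ ≈ 0.25000)
u(s) = 40 (u(s) = 10/(¼) = 10*4 = 40)
-u(U(-1)) = -1*40 = -40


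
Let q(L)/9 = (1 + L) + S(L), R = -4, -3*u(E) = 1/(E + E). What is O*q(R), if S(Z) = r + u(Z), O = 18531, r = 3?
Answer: 55593/8 ≈ 6949.1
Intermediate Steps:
u(E) = -1/(6*E) (u(E) = -1/(3*(E + E)) = -1/(2*E)/3 = -1/(6*E))
S(Z) = 3 - 1/(6*Z)
q(L) = 36 + 9*L - 3/(2*L) (q(L) = 9*((1 + L) + (3 - 1/(6*L))) = 9*(4 + L - 1/(6*L)) = 36 + 9*L - 3/(2*L))
O*q(R) = 18531*(36 + 9*(-4) - 3/2/(-4)) = 18531*(36 - 36 - 3/2*(-¼)) = 18531*(36 - 36 + 3/8) = 18531*(3/8) = 55593/8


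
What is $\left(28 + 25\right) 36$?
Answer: $1908$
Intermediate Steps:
$\left(28 + 25\right) 36 = 53 \cdot 36 = 1908$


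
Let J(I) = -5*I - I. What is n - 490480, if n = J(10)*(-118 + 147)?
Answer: -492220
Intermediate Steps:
J(I) = -6*I
n = -1740 (n = (-6*10)*(-118 + 147) = -60*29 = -1740)
n - 490480 = -1740 - 490480 = -492220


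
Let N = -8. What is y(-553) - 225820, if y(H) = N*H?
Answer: -221396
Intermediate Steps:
y(H) = -8*H
y(-553) - 225820 = -8*(-553) - 225820 = 4424 - 225820 = -221396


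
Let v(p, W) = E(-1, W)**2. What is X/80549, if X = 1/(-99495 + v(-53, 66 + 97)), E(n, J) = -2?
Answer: -1/8013900559 ≈ -1.2478e-10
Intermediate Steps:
v(p, W) = 4 (v(p, W) = (-2)**2 = 4)
X = -1/99491 (X = 1/(-99495 + 4) = 1/(-99491) = -1/99491 ≈ -1.0051e-5)
X/80549 = -1/99491/80549 = -1/99491*1/80549 = -1/8013900559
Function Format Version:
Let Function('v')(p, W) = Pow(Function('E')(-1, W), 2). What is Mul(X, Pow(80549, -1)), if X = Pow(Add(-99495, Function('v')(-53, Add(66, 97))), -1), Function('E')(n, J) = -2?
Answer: Rational(-1, 8013900559) ≈ -1.2478e-10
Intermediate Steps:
Function('v')(p, W) = 4 (Function('v')(p, W) = Pow(-2, 2) = 4)
X = Rational(-1, 99491) (X = Pow(Add(-99495, 4), -1) = Pow(-99491, -1) = Rational(-1, 99491) ≈ -1.0051e-5)
Mul(X, Pow(80549, -1)) = Mul(Rational(-1, 99491), Pow(80549, -1)) = Mul(Rational(-1, 99491), Rational(1, 80549)) = Rational(-1, 8013900559)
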